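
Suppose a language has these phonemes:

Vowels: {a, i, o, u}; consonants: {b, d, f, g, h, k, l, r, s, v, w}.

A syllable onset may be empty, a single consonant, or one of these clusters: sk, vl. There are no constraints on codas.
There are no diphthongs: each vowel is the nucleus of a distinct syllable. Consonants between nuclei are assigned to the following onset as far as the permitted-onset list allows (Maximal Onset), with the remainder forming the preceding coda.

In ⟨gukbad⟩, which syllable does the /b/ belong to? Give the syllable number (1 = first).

Nuclei (vowels): u, a → 2 syllables.
σ1/σ2 boundary: /kb/ — longest licit onset from the right is /b/, leaving /k/ as coda.
Syllabification: guk.bad.
The /b/ is in the onset of syllable 2 (/bad/).

2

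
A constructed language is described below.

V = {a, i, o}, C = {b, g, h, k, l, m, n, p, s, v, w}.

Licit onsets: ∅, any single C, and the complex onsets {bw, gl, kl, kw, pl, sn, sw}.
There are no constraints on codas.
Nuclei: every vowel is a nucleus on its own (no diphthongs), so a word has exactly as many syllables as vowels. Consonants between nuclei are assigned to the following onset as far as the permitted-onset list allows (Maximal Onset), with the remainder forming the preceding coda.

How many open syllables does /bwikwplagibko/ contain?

Nuclei (vowels): i, a, i, o → 4 syllables.
Between /i/ (V1) and /a/ (V2): /kwpl/ splits as /kw/ + /pl/ (/pl/ is the longest suffix that is a licit onset).
Between /a/ (V2) and /i/ (V3): /g/ is a single consonant, so it becomes the next onset.
Between /i/ (V3) and /o/ (V4): cluster /bk/ — the longest permitted-onset suffix is /k/; onset = /k/, preceding coda = /b/.
Result: bwikw.pla.gib.ko.
Classifying each syllable: /bwikw/ (closed), /pla/ (open), /gib/ (closed), /ko/ (open).
Open syllables: 2.

2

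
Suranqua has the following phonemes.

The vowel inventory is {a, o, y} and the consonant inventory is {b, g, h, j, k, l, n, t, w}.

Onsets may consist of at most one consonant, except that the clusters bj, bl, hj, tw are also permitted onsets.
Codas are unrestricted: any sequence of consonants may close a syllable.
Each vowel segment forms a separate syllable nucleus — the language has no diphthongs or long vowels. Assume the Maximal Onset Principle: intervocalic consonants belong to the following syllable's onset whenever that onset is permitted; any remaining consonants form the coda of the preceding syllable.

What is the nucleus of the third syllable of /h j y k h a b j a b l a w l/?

Vowels present: y, a, a, a; each is a nucleus, giving 4 syllables.
The third nucleus (vowel 3 from the left) is /a/.

a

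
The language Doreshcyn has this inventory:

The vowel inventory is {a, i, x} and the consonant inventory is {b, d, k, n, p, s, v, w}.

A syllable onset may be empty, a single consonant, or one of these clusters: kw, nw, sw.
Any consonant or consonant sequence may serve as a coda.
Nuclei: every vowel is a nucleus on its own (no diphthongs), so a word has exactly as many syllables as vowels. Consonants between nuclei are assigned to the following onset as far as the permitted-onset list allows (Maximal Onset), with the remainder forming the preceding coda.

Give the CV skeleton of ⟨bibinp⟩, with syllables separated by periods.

Nuclei (vowels): i, i → 2 syllables.
Between /i/ (V1) and /i/ (V2): /b/ is a single consonant, so it becomes the next onset.
Putting it together: bi.binp.
Mapping each syllable to C/V: /bi/ → CV, /binp/ → CVCC.

CV.CVCC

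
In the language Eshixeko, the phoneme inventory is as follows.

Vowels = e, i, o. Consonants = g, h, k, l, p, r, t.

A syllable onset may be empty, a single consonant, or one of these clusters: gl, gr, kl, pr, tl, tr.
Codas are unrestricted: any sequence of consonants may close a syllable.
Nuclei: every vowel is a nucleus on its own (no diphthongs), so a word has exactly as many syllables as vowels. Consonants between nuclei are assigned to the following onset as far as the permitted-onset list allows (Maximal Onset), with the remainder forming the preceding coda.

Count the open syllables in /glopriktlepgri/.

2

Vowels present: o, i, e, i; each is a nucleus, giving 4 syllables.
σ1/σ2 boundary: /pr/ is a licit onset in full, so it all attaches to the next syllable.
σ2/σ3 boundary: cluster /ktl/ — the longest permitted-onset suffix is /tl/; onset = /tl/, preceding coda = /k/.
σ3/σ4 boundary: /pgr/; trying suffixes from longest down, /gr/ is the first permitted one, so coda /p/ | onset /gr/.
Putting it together: glo.prik.tlep.gri.
Classifying each syllable: /glo/ (open), /prik/ (closed), /tlep/ (closed), /gri/ (open).
Open syllables: 2.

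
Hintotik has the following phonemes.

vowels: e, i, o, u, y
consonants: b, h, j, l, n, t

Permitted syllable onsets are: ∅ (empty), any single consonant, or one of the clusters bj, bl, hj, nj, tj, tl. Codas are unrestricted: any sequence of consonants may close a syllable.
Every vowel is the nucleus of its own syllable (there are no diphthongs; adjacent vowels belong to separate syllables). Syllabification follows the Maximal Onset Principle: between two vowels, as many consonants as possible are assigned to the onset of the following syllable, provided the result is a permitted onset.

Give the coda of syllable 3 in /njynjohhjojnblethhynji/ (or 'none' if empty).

jn

The vowels are y, o, o, e, y, i — 6 nuclei, so 6 syllables.
σ1/σ2 boundary: /nj/ is a licit onset in full, so it all attaches to the next syllable.
σ2/σ3 boundary: cluster /hhj/ — the longest permitted-onset suffix is /hj/; onset = /hj/, preceding coda = /h/.
σ3/σ4 boundary: /jnbl/ splits as /jn/ + /bl/ (/bl/ is the longest suffix that is a licit onset).
σ4/σ5 boundary: /thh/ — longest licit onset from the right is /h/, leaving /th/ as coda.
σ5/σ6 boundary: /nj/ — entire cluster is a permitted onset → onset /nj/, coda ∅.
Result: njy.njoh.hjojn.bleth.hy.nji.
Syllable 3 is /hjojn/: onset /hj/, nucleus /o/, coda /jn/.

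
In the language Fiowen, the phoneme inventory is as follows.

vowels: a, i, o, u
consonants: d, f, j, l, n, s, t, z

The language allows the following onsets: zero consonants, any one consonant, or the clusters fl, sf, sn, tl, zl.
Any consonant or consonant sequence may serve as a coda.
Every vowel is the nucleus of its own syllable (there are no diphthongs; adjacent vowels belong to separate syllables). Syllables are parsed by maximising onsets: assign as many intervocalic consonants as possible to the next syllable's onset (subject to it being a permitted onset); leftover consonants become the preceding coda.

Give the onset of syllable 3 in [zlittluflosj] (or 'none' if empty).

fl

Vowels present: i, u, o; each is a nucleus, giving 3 syllables.
Between /i/ (V1) and /u/ (V2): /ttl/; trying suffixes from longest down, /tl/ is the first permitted one, so coda /t/ | onset /tl/.
Between /u/ (V2) and /o/ (V3): /fl/ — entire cluster is a permitted onset → onset /fl/, coda ∅.
Result: zlit.tlu.flosj.
Syllable 3 is /flosj/: onset /fl/, nucleus /o/, coda /sj/.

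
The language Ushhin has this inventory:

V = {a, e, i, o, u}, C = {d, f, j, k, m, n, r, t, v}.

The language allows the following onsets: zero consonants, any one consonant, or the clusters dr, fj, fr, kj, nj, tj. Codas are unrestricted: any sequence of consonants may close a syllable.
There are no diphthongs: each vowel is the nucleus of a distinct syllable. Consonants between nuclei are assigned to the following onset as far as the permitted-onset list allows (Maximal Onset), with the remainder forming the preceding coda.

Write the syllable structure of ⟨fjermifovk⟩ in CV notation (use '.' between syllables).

CCVC.CV.CVCC

Nuclei (vowels): e, i, o → 3 syllables.
/e…i/ gap (V1→V2): /rm/ — longest licit onset from the right is /m/, leaving /r/ as coda.
/i…o/ gap (V2→V3): just /f/ — single C goes to the following onset.
Result: fjer.mi.fovk.
Mapping each syllable to C/V: /fjer/ → CCVC, /mi/ → CV, /fovk/ → CVCC.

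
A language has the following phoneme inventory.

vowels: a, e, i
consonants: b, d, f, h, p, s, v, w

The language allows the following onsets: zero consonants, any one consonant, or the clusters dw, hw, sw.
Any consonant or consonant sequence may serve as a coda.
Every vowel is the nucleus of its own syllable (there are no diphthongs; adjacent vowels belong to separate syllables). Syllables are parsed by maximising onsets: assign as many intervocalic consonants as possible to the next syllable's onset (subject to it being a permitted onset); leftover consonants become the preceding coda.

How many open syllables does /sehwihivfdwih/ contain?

2

The vowels are e, i, i, i — 4 nuclei, so 4 syllables.
Between /e/ (V1) and /i/ (V2): cluster /hw/ — /hw/ is itself a permitted onset, so the whole cluster goes right; preceding coda = ∅.
Between /i/ (V2) and /i/ (V3): /h/ → onset of the next syllable (single consonants are always licit onsets).
Between /i/ (V3) and /i/ (V4): cluster /vfdw/ — the longest permitted-onset suffix is /dw/; onset = /dw/, preceding coda = /vf/.
Syllabification: se.hwi.hivf.dwih.
Classifying each syllable: /se/ (open), /hwi/ (open), /hivf/ (closed), /dwih/ (closed).
Open syllables: 2.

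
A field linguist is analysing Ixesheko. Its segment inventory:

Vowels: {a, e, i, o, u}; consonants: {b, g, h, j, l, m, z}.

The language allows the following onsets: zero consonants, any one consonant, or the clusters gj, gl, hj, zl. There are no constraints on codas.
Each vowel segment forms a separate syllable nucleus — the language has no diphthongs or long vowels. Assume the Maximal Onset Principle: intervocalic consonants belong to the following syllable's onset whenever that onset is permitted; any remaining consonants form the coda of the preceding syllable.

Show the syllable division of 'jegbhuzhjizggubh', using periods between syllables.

jegb.huz.hjizg.gubh

Nuclei (vowels): e, u, i, u → 4 syllables.
σ1/σ2 boundary: /gbh/; trying suffixes from longest down, /h/ is the first permitted one, so coda /gb/ | onset /h/.
σ2/σ3 boundary: /zhj/; trying suffixes from longest down, /hj/ is the first permitted one, so coda /z/ | onset /hj/.
σ3/σ4 boundary: /zgg/ — longest licit onset from the right is /g/, leaving /zg/ as coda.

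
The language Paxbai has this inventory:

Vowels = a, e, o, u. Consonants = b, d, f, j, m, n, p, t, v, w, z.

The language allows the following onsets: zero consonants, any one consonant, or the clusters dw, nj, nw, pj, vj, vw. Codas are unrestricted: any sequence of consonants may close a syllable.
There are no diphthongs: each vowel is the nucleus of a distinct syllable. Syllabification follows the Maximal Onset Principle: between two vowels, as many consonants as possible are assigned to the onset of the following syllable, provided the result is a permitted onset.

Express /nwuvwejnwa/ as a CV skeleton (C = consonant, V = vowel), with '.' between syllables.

The vowels are u, e, a — 3 nuclei, so 3 syllables.
Between /u/ (V1) and /e/ (V2): /vw/ — entire cluster is a permitted onset → onset /vw/, coda ∅.
Between /e/ (V2) and /a/ (V3): /jnw/ splits as /j/ + /nw/ (/nw/ is the longest suffix that is a licit onset).
Putting it together: nwu.vwej.nwa.
Mapping each syllable to C/V: /nwu/ → CCV, /vwej/ → CCVC, /nwa/ → CCV.

CCV.CCVC.CCV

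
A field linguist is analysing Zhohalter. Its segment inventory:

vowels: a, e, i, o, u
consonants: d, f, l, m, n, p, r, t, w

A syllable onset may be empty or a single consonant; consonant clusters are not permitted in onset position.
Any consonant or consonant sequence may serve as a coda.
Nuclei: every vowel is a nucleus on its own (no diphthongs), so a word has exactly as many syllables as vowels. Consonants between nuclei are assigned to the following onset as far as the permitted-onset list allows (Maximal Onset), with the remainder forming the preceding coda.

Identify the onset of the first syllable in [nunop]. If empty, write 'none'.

n

The vowels are u, o — 2 nuclei, so 2 syllables.
Between /u/ (V1) and /o/ (V2): /n/ is a single consonant, so it becomes the next onset.
Result: nu.nop.
Syllable 1 is /nu/: onset /n/, nucleus /u/, coda ∅.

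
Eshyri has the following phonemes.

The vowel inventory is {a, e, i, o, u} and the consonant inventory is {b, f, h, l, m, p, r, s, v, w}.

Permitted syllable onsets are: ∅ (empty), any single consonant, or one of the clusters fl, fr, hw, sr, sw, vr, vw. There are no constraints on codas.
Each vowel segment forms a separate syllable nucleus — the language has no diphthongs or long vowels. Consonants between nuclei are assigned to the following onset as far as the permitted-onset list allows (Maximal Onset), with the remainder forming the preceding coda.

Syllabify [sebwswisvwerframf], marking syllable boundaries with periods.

sebw.swis.vwer.framf

Vowels present: e, i, e, a; each is a nucleus, giving 4 syllables.
/e…i/ gap (V1→V2): /bwsw/; trying suffixes from longest down, /sw/ is the first permitted one, so coda /bw/ | onset /sw/.
/i…e/ gap (V2→V3): /svw/ splits as /s/ + /vw/ (/vw/ is the longest suffix that is a licit onset).
/e…a/ gap (V3→V4): /rfr/ — longest licit onset from the right is /fr/, leaving /r/ as coda.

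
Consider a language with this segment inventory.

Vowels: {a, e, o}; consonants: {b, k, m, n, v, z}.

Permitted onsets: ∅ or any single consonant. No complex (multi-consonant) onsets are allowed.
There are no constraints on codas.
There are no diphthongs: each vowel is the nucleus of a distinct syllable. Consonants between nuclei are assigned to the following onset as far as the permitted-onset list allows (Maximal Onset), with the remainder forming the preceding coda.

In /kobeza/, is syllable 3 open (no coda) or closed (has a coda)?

open

Vowels present: o, e, a; each is a nucleus, giving 3 syllables.
V1 /o/ – V2 /e/: /b/ is a single consonant, so it becomes the next onset.
V2 /e/ – V3 /a/: just /z/ — single C goes to the following onset.
Syllabification: ko.be.za.
Syllable 3 is /za/; it ends in its nucleus with no coda, so it is open.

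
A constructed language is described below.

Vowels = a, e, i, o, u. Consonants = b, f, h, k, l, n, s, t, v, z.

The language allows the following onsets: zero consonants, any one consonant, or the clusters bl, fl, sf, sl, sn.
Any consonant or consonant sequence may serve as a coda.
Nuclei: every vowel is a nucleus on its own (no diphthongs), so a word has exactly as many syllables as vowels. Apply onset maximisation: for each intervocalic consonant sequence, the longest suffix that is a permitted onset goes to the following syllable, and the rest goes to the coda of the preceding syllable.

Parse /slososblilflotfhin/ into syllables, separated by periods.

Vowels present: o, o, i, o, i; each is a nucleus, giving 5 syllables.
σ1/σ2 boundary: just /s/ — single C goes to the following onset.
σ2/σ3 boundary: /sbl/ — longest licit onset from the right is /bl/, leaving /s/ as coda.
σ3/σ4 boundary: /lfl/; trying suffixes from longest down, /fl/ is the first permitted one, so coda /l/ | onset /fl/.
σ4/σ5 boundary: cluster /tfh/ — the longest permitted-onset suffix is /h/; onset = /h/, preceding coda = /tf/.

slo.sos.blil.flotf.hin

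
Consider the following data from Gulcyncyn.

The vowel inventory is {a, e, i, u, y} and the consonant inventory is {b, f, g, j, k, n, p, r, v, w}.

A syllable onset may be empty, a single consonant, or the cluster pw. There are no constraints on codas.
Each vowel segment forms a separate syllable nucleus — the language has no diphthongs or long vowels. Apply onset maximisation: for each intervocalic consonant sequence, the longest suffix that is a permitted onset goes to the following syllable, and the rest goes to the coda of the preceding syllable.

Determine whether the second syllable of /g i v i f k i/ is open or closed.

closed

Nuclei (vowels): i, i, i → 3 syllables.
/i…i/ gap (V1→V2): /v/ → onset of the next syllable (single consonants are always licit onsets).
/i…i/ gap (V2→V3): /fk/; trying suffixes from longest down, /k/ is the first permitted one, so coda /f/ | onset /k/.
Result: gi.vif.ki.
Syllable 2 is /vif/ with coda /f/, so it is closed.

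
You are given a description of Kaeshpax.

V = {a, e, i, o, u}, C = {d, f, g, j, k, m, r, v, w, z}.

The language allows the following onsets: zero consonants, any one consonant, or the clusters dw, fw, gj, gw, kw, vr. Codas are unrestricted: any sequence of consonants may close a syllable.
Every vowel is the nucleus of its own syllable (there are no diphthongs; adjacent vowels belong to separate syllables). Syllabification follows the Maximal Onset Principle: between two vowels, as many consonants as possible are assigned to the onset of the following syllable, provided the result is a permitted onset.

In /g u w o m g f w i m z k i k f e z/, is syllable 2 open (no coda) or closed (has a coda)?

closed

Nuclei (vowels): u, o, i, i, e → 5 syllables.
σ1/σ2 boundary: /w/ is a single consonant, so it becomes the next onset.
σ2/σ3 boundary: /mgfw/ — longest licit onset from the right is /fw/, leaving /mg/ as coda.
σ3/σ4 boundary: /mzk/; trying suffixes from longest down, /k/ is the first permitted one, so coda /mz/ | onset /k/.
σ4/σ5 boundary: /kf/ — longest licit onset from the right is /f/, leaving /k/ as coda.
So the parse is gu.womg.fwimz.kik.fez.
Syllable 2 is /womg/ with coda /mg/, so it is closed.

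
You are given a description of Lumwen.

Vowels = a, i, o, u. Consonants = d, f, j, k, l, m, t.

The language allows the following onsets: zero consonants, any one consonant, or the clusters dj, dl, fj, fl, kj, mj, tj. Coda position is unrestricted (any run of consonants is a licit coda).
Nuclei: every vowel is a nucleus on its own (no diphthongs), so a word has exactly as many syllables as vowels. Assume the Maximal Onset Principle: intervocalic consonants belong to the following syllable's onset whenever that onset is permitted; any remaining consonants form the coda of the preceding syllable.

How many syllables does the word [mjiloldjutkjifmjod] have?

5

The vowels are i, o, u, i, o — 5 nuclei, so 5 syllables.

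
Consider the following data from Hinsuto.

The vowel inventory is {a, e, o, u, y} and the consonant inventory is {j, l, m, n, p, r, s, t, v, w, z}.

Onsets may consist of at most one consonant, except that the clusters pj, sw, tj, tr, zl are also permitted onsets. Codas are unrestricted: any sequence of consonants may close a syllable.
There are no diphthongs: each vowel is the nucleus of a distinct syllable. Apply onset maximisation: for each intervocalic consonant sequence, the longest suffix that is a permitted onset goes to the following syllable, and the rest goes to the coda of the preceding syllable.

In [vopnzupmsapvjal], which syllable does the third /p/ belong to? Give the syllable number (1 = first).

3

The vowels are o, u, a, a — 4 nuclei, so 4 syllables.
V1 /o/ – V2 /u/: /pnz/; trying suffixes from longest down, /z/ is the first permitted one, so coda /pn/ | onset /z/.
V2 /u/ – V3 /a/: /pms/ — longest licit onset from the right is /s/, leaving /pm/ as coda.
V3 /a/ – V4 /a/: /pvj/; trying suffixes from longest down, /j/ is the first permitted one, so coda /pv/ | onset /j/.
Putting it together: vopn.zupm.sapv.jal.
The third /p/ is in the coda of syllable 3 (/sapv/).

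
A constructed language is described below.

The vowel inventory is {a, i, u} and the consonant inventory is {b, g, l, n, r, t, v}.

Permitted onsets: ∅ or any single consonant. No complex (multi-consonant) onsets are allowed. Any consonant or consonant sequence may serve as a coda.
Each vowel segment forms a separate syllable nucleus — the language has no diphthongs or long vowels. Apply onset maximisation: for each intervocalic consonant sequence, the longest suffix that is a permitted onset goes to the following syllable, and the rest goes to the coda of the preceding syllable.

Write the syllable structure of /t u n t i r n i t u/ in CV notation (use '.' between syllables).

Vowels present: u, i, i, u; each is a nucleus, giving 4 syllables.
Between /u/ (V1) and /i/ (V2): /nt/ — longest licit onset from the right is /t/, leaving /n/ as coda.
Between /i/ (V2) and /i/ (V3): /rn/; trying suffixes from longest down, /n/ is the first permitted one, so coda /r/ | onset /n/.
Between /i/ (V3) and /u/ (V4): /t/ → onset of the next syllable (single consonants are always licit onsets).
So the parse is tun.tir.ni.tu.
Mapping each syllable to C/V: /tun/ → CVC, /tir/ → CVC, /ni/ → CV, /tu/ → CV.

CVC.CVC.CV.CV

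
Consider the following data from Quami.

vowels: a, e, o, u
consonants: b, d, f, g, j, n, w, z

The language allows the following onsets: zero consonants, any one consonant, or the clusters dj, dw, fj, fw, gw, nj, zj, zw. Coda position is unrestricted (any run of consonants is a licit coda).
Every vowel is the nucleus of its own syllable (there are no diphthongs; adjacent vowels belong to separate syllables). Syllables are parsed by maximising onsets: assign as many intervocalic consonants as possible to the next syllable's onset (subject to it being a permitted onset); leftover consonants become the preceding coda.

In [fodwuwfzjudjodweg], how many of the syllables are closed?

2

The vowels are o, u, u, o, e — 5 nuclei, so 5 syllables.
Between /o/ (V1) and /u/ (V2): /dw/ — entire cluster is a permitted onset → onset /dw/, coda ∅.
Between /u/ (V2) and /u/ (V3): /wfzj/; trying suffixes from longest down, /zj/ is the first permitted one, so coda /wf/ | onset /zj/.
Between /u/ (V3) and /o/ (V4): cluster /dj/ — /dj/ is itself a permitted onset, so the whole cluster goes right; preceding coda = ∅.
Between /o/ (V4) and /e/ (V5): cluster /dw/ — /dw/ is itself a permitted onset, so the whole cluster goes right; preceding coda = ∅.
Putting it together: fo.dwuwf.zju.djo.dweg.
Classifying each syllable: /fo/ (open), /dwuwf/ (closed), /zju/ (open), /djo/ (open), /dweg/ (closed).
Closed syllables: 2.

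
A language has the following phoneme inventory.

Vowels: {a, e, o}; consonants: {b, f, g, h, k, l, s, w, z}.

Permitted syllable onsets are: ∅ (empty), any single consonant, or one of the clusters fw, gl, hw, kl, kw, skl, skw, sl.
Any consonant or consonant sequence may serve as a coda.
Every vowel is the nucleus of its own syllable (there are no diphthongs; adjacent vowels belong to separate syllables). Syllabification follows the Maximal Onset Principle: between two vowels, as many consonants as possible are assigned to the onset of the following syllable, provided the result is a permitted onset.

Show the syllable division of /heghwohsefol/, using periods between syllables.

Vowels present: e, o, e, o; each is a nucleus, giving 4 syllables.
V1 /e/ – V2 /o/: cluster /ghw/ — the longest permitted-onset suffix is /hw/; onset = /hw/, preceding coda = /g/.
V2 /o/ – V3 /e/: /hs/; trying suffixes from longest down, /s/ is the first permitted one, so coda /h/ | onset /s/.
V3 /e/ – V4 /o/: /f/ is a single consonant, so it becomes the next onset.

heg.hwoh.se.fol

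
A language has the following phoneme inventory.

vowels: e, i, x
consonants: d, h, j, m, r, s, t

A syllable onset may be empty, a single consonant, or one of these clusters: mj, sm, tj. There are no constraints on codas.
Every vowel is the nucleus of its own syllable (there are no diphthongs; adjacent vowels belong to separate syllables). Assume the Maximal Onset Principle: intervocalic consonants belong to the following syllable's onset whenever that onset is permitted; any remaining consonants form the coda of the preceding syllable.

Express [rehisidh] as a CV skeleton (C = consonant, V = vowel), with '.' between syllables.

CV.CV.CVCC

Vowels present: e, i, i; each is a nucleus, giving 3 syllables.
σ1/σ2 boundary: /h/ is a single consonant, so it becomes the next onset.
σ2/σ3 boundary: just /s/ — single C goes to the following onset.
Syllabification: re.hi.sidh.
Mapping each syllable to C/V: /re/ → CV, /hi/ → CV, /sidh/ → CVCC.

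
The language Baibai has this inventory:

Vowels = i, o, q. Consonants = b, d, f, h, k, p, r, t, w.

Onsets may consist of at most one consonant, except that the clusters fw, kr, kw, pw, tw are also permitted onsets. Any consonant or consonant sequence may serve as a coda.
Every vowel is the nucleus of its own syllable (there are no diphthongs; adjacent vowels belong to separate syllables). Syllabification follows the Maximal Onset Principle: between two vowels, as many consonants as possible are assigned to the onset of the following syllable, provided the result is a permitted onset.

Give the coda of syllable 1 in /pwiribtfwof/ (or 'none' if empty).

Nuclei (vowels): i, i, o → 3 syllables.
/i…i/ gap (V1→V2): just /r/ — single C goes to the following onset.
/i…o/ gap (V2→V3): /btfw/ — longest licit onset from the right is /fw/, leaving /bt/ as coda.
Result: pwi.ribt.fwof.
Syllable 1 is /pwi/: onset /pw/, nucleus /i/, coda ∅.

none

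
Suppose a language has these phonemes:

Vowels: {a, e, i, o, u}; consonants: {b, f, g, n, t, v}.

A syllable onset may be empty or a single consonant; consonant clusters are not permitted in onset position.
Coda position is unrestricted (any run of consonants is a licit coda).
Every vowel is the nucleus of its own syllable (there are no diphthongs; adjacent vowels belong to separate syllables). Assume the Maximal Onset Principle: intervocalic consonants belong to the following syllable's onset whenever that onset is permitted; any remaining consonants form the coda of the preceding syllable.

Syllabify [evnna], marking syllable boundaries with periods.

Vowels present: e, a; each is a nucleus, giving 2 syllables.
/e…a/ gap (V1→V2): /vnn/ splits as /vn/ + /n/ (/n/ is the longest suffix that is a licit onset).

evn.na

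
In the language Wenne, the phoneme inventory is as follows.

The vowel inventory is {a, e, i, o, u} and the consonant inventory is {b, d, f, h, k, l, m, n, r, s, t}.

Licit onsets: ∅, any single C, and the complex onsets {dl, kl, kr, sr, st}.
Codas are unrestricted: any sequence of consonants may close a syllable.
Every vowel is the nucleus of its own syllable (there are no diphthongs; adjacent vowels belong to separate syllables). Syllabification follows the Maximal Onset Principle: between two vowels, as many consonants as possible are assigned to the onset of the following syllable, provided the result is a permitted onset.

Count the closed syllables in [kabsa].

The vowels are a, a — 2 nuclei, so 2 syllables.
V1 /a/ – V2 /a/: /bs/ — longest licit onset from the right is /s/, leaving /b/ as coda.
So the parse is kab.sa.
Classifying each syllable: /kab/ (closed), /sa/ (open).
Closed syllables: 1.

1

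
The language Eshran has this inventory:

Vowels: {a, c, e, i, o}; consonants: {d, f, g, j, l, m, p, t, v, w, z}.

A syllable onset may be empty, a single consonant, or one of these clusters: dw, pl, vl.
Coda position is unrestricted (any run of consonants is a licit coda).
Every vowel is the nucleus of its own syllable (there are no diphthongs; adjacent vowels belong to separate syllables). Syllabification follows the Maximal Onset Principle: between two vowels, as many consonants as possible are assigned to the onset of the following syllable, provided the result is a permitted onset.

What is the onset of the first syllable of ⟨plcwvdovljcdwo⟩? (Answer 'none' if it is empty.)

pl

Vowels present: c, o, c, o; each is a nucleus, giving 4 syllables.
σ1/σ2 boundary: cluster /wvd/ — the longest permitted-onset suffix is /d/; onset = /d/, preceding coda = /wv/.
σ2/σ3 boundary: /vlj/ — longest licit onset from the right is /j/, leaving /vl/ as coda.
σ3/σ4 boundary: /dw/ is a licit onset in full, so it all attaches to the next syllable.
Putting it together: plcwv.dovl.jc.dwo.
Syllable 1 is /plcwv/: onset /pl/, nucleus /c/, coda /wv/.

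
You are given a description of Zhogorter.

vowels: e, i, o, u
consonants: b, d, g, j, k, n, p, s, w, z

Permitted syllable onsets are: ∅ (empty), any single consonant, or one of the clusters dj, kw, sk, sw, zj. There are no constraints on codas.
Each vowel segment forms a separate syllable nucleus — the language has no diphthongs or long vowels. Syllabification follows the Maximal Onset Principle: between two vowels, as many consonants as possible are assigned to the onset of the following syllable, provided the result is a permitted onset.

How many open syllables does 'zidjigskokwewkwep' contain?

Vowels present: i, i, o, e, e; each is a nucleus, giving 5 syllables.
/i…i/ gap (V1→V2): cluster /dj/ — /dj/ is itself a permitted onset, so the whole cluster goes right; preceding coda = ∅.
/i…o/ gap (V2→V3): /gsk/; trying suffixes from longest down, /sk/ is the first permitted one, so coda /g/ | onset /sk/.
/o…e/ gap (V3→V4): cluster /kw/ — /kw/ is itself a permitted onset, so the whole cluster goes right; preceding coda = ∅.
/e…e/ gap (V4→V5): /wkw/ — longest licit onset from the right is /kw/, leaving /w/ as coda.
Result: zi.djig.sko.kwew.kwep.
Classifying each syllable: /zi/ (open), /djig/ (closed), /sko/ (open), /kwew/ (closed), /kwep/ (closed).
Open syllables: 2.

2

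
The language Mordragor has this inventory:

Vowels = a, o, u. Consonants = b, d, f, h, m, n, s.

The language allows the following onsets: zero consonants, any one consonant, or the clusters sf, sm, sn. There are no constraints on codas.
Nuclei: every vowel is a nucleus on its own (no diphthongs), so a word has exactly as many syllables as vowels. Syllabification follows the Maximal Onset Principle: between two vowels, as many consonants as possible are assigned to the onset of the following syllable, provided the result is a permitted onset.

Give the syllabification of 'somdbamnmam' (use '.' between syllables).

Nuclei (vowels): o, a, a → 3 syllables.
σ1/σ2 boundary: cluster /mdb/ — the longest permitted-onset suffix is /b/; onset = /b/, preceding coda = /md/.
σ2/σ3 boundary: /mnm/ — longest licit onset from the right is /m/, leaving /mn/ as coda.

somd.bamn.mam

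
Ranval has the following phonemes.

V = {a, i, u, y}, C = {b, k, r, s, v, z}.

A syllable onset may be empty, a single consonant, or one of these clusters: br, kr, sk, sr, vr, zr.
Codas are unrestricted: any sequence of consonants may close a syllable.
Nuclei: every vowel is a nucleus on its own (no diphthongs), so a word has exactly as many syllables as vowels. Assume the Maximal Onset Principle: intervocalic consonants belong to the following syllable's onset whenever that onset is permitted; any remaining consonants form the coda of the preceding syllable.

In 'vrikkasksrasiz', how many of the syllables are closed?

Vowels present: i, a, a, i; each is a nucleus, giving 4 syllables.
/i…a/ gap (V1→V2): /kk/; trying suffixes from longest down, /k/ is the first permitted one, so coda /k/ | onset /k/.
/a…a/ gap (V2→V3): /sksr/ splits as /sk/ + /sr/ (/sr/ is the longest suffix that is a licit onset).
/a…i/ gap (V3→V4): just /s/ — single C goes to the following onset.
So the parse is vrik.kask.sra.siz.
Classifying each syllable: /vrik/ (closed), /kask/ (closed), /sra/ (open), /siz/ (closed).
Closed syllables: 3.

3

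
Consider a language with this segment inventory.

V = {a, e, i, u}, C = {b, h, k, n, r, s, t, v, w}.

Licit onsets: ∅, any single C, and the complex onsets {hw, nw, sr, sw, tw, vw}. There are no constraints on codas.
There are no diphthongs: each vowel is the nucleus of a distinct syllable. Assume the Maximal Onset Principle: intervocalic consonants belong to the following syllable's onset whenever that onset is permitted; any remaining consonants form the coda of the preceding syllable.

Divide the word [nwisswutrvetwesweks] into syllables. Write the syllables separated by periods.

Nuclei (vowels): i, u, e, e, e → 5 syllables.
Between /i/ (V1) and /u/ (V2): /ssw/; trying suffixes from longest down, /sw/ is the first permitted one, so coda /s/ | onset /sw/.
Between /u/ (V2) and /e/ (V3): cluster /trv/ — the longest permitted-onset suffix is /v/; onset = /v/, preceding coda = /tr/.
Between /e/ (V3) and /e/ (V4): cluster /tw/ — /tw/ is itself a permitted onset, so the whole cluster goes right; preceding coda = ∅.
Between /e/ (V4) and /e/ (V5): /sw/ is a licit onset in full, so it all attaches to the next syllable.

nwis.swutr.ve.twe.sweks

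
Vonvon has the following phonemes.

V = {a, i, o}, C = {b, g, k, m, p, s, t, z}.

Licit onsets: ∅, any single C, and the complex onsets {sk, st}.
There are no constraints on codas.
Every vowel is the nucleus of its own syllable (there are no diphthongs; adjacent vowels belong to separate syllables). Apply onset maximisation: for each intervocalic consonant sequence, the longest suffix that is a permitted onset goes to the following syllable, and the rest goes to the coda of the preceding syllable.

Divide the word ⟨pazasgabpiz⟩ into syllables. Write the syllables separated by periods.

pa.zas.gab.piz

Vowels present: a, a, a, i; each is a nucleus, giving 4 syllables.
Between /a/ (V1) and /a/ (V2): /z/ is a single consonant, so it becomes the next onset.
Between /a/ (V2) and /a/ (V3): /sg/ — longest licit onset from the right is /g/, leaving /s/ as coda.
Between /a/ (V3) and /i/ (V4): /bp/ — longest licit onset from the right is /p/, leaving /b/ as coda.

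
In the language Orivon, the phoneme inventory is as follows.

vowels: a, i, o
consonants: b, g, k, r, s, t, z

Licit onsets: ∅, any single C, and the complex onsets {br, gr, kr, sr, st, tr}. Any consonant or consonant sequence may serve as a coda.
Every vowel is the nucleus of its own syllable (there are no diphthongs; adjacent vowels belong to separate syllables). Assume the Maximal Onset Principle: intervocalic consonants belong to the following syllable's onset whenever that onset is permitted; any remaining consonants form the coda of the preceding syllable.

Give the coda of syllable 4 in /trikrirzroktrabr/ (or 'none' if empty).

The vowels are i, i, o, a — 4 nuclei, so 4 syllables.
V1 /i/ – V2 /i/: cluster /kr/ — /kr/ is itself a permitted onset, so the whole cluster goes right; preceding coda = ∅.
V2 /i/ – V3 /o/: /rzr/ splits as /rz/ + /r/ (/r/ is the longest suffix that is a licit onset).
V3 /o/ – V4 /a/: /ktr/ splits as /k/ + /tr/ (/tr/ is the longest suffix that is a licit onset).
Syllabification: tri.krirz.rok.trabr.
Syllable 4 is /trabr/: onset /tr/, nucleus /a/, coda /br/.

br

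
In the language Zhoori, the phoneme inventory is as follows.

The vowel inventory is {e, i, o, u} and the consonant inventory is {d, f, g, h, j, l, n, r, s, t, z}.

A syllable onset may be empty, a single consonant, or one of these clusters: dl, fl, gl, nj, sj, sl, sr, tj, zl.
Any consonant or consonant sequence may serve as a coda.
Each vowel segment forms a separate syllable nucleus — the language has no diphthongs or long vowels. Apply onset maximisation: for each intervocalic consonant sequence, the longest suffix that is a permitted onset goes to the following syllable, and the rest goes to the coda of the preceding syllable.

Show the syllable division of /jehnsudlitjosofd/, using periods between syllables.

jehn.su.dli.tjo.sofd

Vowels present: e, u, i, o, o; each is a nucleus, giving 5 syllables.
V1 /e/ – V2 /u/: cluster /hns/ — the longest permitted-onset suffix is /s/; onset = /s/, preceding coda = /hn/.
V2 /u/ – V3 /i/: /dl/ is a licit onset in full, so it all attaches to the next syllable.
V3 /i/ – V4 /o/: /tj/ is a licit onset in full, so it all attaches to the next syllable.
V4 /o/ – V5 /o/: just /s/ — single C goes to the following onset.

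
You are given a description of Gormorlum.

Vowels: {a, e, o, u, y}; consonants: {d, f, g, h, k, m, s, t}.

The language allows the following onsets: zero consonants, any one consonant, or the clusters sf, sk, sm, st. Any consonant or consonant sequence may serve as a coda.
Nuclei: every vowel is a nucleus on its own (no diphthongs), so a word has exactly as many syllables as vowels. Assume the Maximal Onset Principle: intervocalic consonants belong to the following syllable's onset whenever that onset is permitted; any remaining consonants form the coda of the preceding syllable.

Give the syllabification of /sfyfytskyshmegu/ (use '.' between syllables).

sfy.fyt.skysh.me.gu

The vowels are y, y, y, e, u — 5 nuclei, so 5 syllables.
V1 /y/ – V2 /y/: /f/ is a single consonant, so it becomes the next onset.
V2 /y/ – V3 /y/: /tsk/ splits as /t/ + /sk/ (/sk/ is the longest suffix that is a licit onset).
V3 /y/ – V4 /e/: /shm/ splits as /sh/ + /m/ (/m/ is the longest suffix that is a licit onset).
V4 /e/ – V5 /u/: just /g/ — single C goes to the following onset.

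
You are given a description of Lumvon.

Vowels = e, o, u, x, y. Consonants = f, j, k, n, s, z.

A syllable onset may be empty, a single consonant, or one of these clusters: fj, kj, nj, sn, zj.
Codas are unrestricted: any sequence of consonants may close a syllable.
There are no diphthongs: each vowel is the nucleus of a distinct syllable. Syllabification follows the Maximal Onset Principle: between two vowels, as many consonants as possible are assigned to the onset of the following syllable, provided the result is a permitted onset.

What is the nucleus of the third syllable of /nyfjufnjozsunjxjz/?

Nuclei (vowels): y, u, o, u, x → 5 syllables.
The third nucleus (vowel 3 from the left) is /o/.

o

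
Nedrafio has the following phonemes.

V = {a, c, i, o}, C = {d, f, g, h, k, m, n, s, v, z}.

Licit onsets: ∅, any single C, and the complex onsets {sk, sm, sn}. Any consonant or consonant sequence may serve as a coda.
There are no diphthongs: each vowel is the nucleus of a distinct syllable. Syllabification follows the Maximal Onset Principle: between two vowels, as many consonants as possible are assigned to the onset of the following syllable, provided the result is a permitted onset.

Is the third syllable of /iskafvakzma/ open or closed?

The vowels are i, a, a, a — 4 nuclei, so 4 syllables.
/i…a/ gap (V1→V2): /sk/ is a licit onset in full, so it all attaches to the next syllable.
/a…a/ gap (V2→V3): /fv/ splits as /f/ + /v/ (/v/ is the longest suffix that is a licit onset).
/a…a/ gap (V3→V4): cluster /kzm/ — the longest permitted-onset suffix is /m/; onset = /m/, preceding coda = /kz/.
So the parse is i.skaf.vakz.ma.
Syllable 3 is /vakz/ with coda /kz/, so it is closed.

closed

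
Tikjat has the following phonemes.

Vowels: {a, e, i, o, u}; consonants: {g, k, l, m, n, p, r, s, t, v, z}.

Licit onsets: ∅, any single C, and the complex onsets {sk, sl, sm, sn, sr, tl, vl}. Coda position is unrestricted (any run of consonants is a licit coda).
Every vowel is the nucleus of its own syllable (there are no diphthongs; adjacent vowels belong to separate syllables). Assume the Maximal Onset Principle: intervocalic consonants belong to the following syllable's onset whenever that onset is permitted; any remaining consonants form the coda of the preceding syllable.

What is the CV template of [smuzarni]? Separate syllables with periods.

Vowels present: u, a, i; each is a nucleus, giving 3 syllables.
V1 /u/ – V2 /a/: /z/ is a single consonant, so it becomes the next onset.
V2 /a/ – V3 /i/: /rn/; trying suffixes from longest down, /n/ is the first permitted one, so coda /r/ | onset /n/.
Putting it together: smu.zar.ni.
Mapping each syllable to C/V: /smu/ → CCV, /zar/ → CVC, /ni/ → CV.

CCV.CVC.CV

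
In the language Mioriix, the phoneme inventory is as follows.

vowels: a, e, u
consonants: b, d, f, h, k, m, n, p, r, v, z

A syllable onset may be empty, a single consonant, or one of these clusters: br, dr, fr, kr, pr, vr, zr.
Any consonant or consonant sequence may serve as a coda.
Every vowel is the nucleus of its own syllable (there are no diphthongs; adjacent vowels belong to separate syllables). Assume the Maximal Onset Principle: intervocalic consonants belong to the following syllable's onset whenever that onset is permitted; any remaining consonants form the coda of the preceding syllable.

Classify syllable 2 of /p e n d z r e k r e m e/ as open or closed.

open

Vowels present: e, e, e, e; each is a nucleus, giving 4 syllables.
/e…e/ gap (V1→V2): /ndzr/ — longest licit onset from the right is /zr/, leaving /nd/ as coda.
/e…e/ gap (V2→V3): /kr/ is a licit onset in full, so it all attaches to the next syllable.
/e…e/ gap (V3→V4): /m/ → onset of the next syllable (single consonants are always licit onsets).
Syllabification: pend.zre.kre.me.
Syllable 2 is /zre/; it ends in its nucleus with no coda, so it is open.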